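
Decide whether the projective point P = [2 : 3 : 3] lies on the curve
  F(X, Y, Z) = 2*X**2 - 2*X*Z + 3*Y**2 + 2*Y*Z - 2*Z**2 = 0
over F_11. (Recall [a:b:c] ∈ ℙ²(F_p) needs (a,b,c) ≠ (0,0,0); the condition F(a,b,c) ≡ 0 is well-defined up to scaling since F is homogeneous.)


F(2,3,3) ≡ 1 (mod 11); P is NOT on the curve.

Evaluate F(2, 3, 3) term-by-term (mod 11).
  2*X**2 ↦ 2·4·1·1 = 8
  -2*X*Z ↦ -2·2·1·3 = -12
  3*Y**2 ↦ 3·1·9·1 = 27
  2*Y*Z ↦ 2·1·3·3 = 18
  -2*Z**2 ↦ -2·1·1·9 = -18
Sum: F(2, 3, 3) = (8) + (-12) + (27) + (18) + (-18) = 23.
Reducing mod 11: 23 ≡ 1 (mod 11).
Since F(a, b, c) ≡ 1 ≠ 0 (mod 11), P does NOT lie on the curve.


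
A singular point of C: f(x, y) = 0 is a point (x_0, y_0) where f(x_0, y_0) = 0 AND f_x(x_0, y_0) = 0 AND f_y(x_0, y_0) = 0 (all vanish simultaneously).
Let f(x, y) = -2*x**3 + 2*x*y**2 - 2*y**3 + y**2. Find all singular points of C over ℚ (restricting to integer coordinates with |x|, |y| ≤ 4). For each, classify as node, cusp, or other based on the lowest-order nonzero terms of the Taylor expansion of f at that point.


Singular points: {(0, 0)}; classification: cusp.

Compute partial derivatives:
  f_x = -6*x**2 + 2*y**2.
  f_y = 4*x*y - 6*y**2 + 2*y.
Scan x_0 ∈ {−4, ..., 4}. For each x_0, f_y(x_0, y) is a polynomial in y; find its integer roots y ∈ {−4, ..., 4}, then test f_x and f at those candidates.
  x = -4: f_y(-4, y) = -6*y**2 - 14*y; vanishes at y ∈ {0}. (-4, 0): f_x = -96 ≠ 0.
  x = -3: f_y(-3, y) = -6*y**2 - 10*y; vanishes at y ∈ {0}. (-3, 0): f_x = -54 ≠ 0.
  x = -2: f_y(-2, y) = -6*y**2 - 6*y; vanishes at y ∈ {-1, 0}. (-2, -1): f_x = -22 ≠ 0; (-2, 0): f_x = -24 ≠ 0.
  x = -1: f_y(-1, y) = -6*y**2 - 2*y; vanishes at y ∈ {0}. (-1, 0): f_x = -6 ≠ 0.
  x = 0: f_y(0, y) = -6*y**2 + 2*y; vanishes at y ∈ {0}. (0, 0): f_x = 0, f = 0 — SINGULAR.
  x = 1: f_y(1, y) = -6*y**2 + 6*y; vanishes at y ∈ {0, 1}. (1, 0): f_x = -6 ≠ 0; (1, 1): f_x = -4 ≠ 0.
  x = 2: f_y(2, y) = -6*y**2 + 10*y; vanishes at y ∈ {0}. (2, 0): f_x = -24 ≠ 0.
  x = 3: f_y(3, y) = -6*y**2 + 14*y; vanishes at y ∈ {0}. (3, 0): f_x = -54 ≠ 0.
  x = 4: f_y(4, y) = -6*y**2 + 18*y; vanishes at y ∈ {0, 3}. (4, 0): f_x = -96 ≠ 0; (4, 3): f_x = -78 ≠ 0.
Only singular point on the grid: (0, 0).
Classify: substitute x = 0 + u, y = 0 + v and expand: f = -2*u**3 + 2*u*v**2 - 2*v**3 + v**2.
No constant or linear terms (consistent with a singular point). Quadratic part: v**2. Cubic part: -2*u**3 + 2*u*v**2 - 2*v**3.
The quadratic part v**2 is a perfect square, so there is a single (double) tangent line v = 0, i.e. y = 0. Restricting the cubic part to that line (v = 0) leaves -2*u**3 ≠ 0, so f is not divisible by v and the branch is v² ≈ 2*u**3 to lowest order — this is a cusp.
Classification: cusp.


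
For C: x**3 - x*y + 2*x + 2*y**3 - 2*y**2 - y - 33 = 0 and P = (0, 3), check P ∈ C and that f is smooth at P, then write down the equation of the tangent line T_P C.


Tangent line at P: -x + 41*y - 123 = 0.

Step 1: f(0, 3) = 0, so P lies on C.
Step 2: partial derivatives
  f_x(x, y) = 3*x**2 - y + 2, f_y(x, y) = -x + 6*y**2 - 4*y - 1.
  f_x(P) = -1, f_y(P) = 41 (gradient nonzero, so P is smooth).
Step 3: tangent line at P: -1·(x − 0) + 41·(y − 3) = 0.
Expanding: -x + 41*y - 123 = 0.


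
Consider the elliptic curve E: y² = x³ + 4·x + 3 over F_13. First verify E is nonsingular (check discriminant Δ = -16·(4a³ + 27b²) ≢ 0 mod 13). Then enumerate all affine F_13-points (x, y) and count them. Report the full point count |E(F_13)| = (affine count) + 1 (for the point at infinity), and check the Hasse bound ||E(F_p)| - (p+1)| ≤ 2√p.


Affine points = {(0, 4), (0, 9), (3, 4), (3, 9), (6, 3), (6, 10), (7, 6), (7, 7), (8, 1), (8, 12), (9, 1), (9, 12), (10, 4), (10, 9), (11, 0)}; affine count = 15; |E(F_13)| = 16.

Discriminant check: Δ ∝ 4a³ + 27b² = 4·4³ + 27·3² = 4·64 + 27·9 ≡ 5 (mod 13). Nonzero ⇒ E is nonsingular.
For each x ∈ F_13, compute rhs = x³ + 4·x + 3 mod 13, then count y ∈ F_13 with y² ≡ rhs.
  x = 0: rhs = 3, matching y values: 4, 9 (2 points).
  x = 1: rhs = 8, matching y values: none (0 points).
  x = 2: rhs = 6, matching y values: none (0 points).
  x = 3: rhs = 3, matching y values: 4, 9 (2 points).
  x = 4: rhs = 5, matching y values: none (0 points).
  x = 5: rhs = 5, matching y values: none (0 points).
  x = 6: rhs = 9, matching y values: 3, 10 (2 points).
  x = 7: rhs = 10, matching y values: 6, 7 (2 points).
  x = 8: rhs = 1, matching y values: 1, 12 (2 points).
  x = 9: rhs = 1, matching y values: 1, 12 (2 points).
  x = 10: rhs = 3, matching y values: 4, 9 (2 points).
  x = 11: rhs = 0, matching y values: 0 (1 points).
  x = 12: rhs = 11, matching y values: none (0 points).
Total affine count: 15.
Full point count |E(F_13)| = 15 + 1 = 16.
Hasse bound: |16 − (13+1)| = |2| = 2 ≤ 2√13 ≈ 7.2111 ✓.


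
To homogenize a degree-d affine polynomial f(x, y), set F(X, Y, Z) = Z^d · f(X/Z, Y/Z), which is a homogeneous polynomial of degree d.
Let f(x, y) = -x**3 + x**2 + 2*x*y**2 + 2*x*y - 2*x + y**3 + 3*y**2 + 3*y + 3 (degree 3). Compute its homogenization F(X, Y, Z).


F(X, Y, Z) = -X**3 + X**2*Z + 2*X*Y**2 + 2*X*Y*Z - 2*X*Z**2 + Y**3 + 3*Y**2*Z + 3*Y*Z**2 + 3*Z**3

deg(f) = 3.
Substitute x = X/Z, y = Y/Z into f, then multiply by Z^3.
  monomial -1·x^3·y^0 ↦ -1·X^3·Y^0·Z^0.
  monomial 1·x^2·y^0 ↦ 1·X^2·Y^0·Z^1.
  monomial 2·x^1·y^2 ↦ 2·X^1·Y^2·Z^0.
  monomial 2·x^1·y^1 ↦ 2·X^1·Y^1·Z^1.
  monomial -2·x^1·y^0 ↦ -2·X^1·Y^0·Z^2.
  monomial 1·x^0·y^3 ↦ 1·X^0·Y^3·Z^0.
  monomial 3·x^0·y^2 ↦ 3·X^0·Y^2·Z^1.
  monomial 3·x^0·y^1 ↦ 3·X^0·Y^1·Z^2.
  monomial 3·x^0·y^0 ↦ 3·X^0·Y^0·Z^3.
Collecting: F(X, Y, Z) = -X**3 + X**2*Z + 2*X*Y**2 + 2*X*Y*Z - 2*X*Z**2 + Y**3 + 3*Y**2*Z + 3*Y*Z**2 + 3*Z**3.


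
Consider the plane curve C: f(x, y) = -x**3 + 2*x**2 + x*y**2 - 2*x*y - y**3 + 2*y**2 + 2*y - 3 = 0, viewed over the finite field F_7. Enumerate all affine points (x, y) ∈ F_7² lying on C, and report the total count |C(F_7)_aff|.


Affine F_7-points: {(0, 1), (1, 1), (2, 3), (4, 0), (6, 0)}; count = 5.

For each of the 49 pairs (x, y) ∈ F_7², evaluate f(x, y) mod 7. Record the zeros.
  x = 0: [0↦4, 1↦0, 2↦1, 3↦1, 4↦1, 5↦2, 6↦5]  zeros at y ∈ {1}
  x = 1: [0↦5, 1↦0, 2↦2, 3↦5, 4↦3, 5↦4, 6↦2]  zeros at y ∈ {1}
  x = 2: [0↦4, 1↦5, 2↦1, 3↦0, 4↦3, 5↦4, 6↦4]  zeros at y ∈ {3}
  x = 3: [0↦2, 1↦2, 2↦6, 3↦1, 4↦2, 5↦3, 6↦5]  zeros at y ∈ ∅
  x = 4: [0↦0, 1↦6, 2↦4, 3↦2, 4↦1, 5↦2, 6↦6]  zeros at y ∈ {0}
  x = 5: [0↦6, 1↦4, 2↦3, 3↦4, 4↦1, 5↦2, 6↦1]  zeros at y ∈ ∅
  x = 6: [0↦0, 1↦4, 2↦4, 3↦1, 4↦3, 5↦4, 6↦5]  zeros at y ∈ {0}
Collecting zeros: affine points = {(0, 1), (1, 1), (2, 3), (4, 0), (6, 0)}.
Total count |C(F_7)_aff| = 5.


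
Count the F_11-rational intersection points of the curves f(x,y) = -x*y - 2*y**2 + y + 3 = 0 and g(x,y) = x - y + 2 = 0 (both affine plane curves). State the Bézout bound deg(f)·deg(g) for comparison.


Common zeros: {(2, 4), (6, 8)}; count = 2; Bézout bound = 2.

deg(f) = 2, deg(g) = 1, so Bézout bound = 2.
Scan x ∈ F_11. For each x, list the y ∈ F_11 with f(x, y) ≡ 0 and those with g(x, y) ≡ 0 (mod 11); the common zeros in that column are the intersection.
  x = 0: f ≡ 0 at y ∈ {7, 10}; g ≡ 0 at y ∈ {2}; common: ∅.
  x = 1: f ≡ 0 at y ∈ ∅; g ≡ 0 at y ∈ {3}; common: ∅.
  x = 2: f ≡ 0 at y ∈ {1, 4}; g ≡ 0 at y ∈ {4}; common: {4}.
  x = 3: f ≡ 0 at y ∈ ∅; g ≡ 0 at y ∈ {5}; common: ∅.
  x = 4: f ≡ 0 at y ∈ {2}; g ≡ 0 at y ∈ {6}; common: ∅.
  x = 5: f ≡ 0 at y ∈ ∅; g ≡ 0 at y ∈ {7}; common: ∅.
  x = 6: f ≡ 0 at y ∈ {6, 8}; g ≡ 0 at y ∈ {8}; common: {8}.
  x = 7: f ≡ 0 at y ∈ {3, 5}; g ≡ 0 at y ∈ {9}; common: ∅.
  x = 8: f ≡ 0 at y ∈ ∅; g ≡ 0 at y ∈ {10}; common: ∅.
  x = 9: f ≡ 0 at y ∈ {9}; g ≡ 0 at y ∈ {0}; common: ∅.
  x = 10: f ≡ 0 at y ∈ ∅; g ≡ 0 at y ∈ {1}; common: ∅.
Collecting: common zeros = {(2, 4), (6, 8)}, so the count is 2.
Comparison with the Bézout bound: 2 ≤ 2 = deg(f)·deg(g), as expected for curves with no common component (the bound is attained).


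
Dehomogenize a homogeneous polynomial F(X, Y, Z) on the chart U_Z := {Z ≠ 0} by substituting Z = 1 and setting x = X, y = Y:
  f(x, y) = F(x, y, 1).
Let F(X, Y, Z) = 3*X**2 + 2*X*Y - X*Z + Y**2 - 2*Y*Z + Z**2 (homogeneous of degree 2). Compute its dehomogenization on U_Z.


f(x, y) = 3*x**2 + 2*x*y - x + y**2 - 2*y + 1

On U_Z we set Z = 1. Each monomial c·X^i·Y^j·Z^k in F becomes c·x^i·y^j·1^k = c·x^i·y^j.
Substituting Z = 1: F(X, Y, 1) = 3*x**2 + 2*x*y - x + y**2 - 2*y + 1.
Note: deg(f) ≤ deg(F) = 2; strict inequality happens when F is divisible by Z (lost terms).


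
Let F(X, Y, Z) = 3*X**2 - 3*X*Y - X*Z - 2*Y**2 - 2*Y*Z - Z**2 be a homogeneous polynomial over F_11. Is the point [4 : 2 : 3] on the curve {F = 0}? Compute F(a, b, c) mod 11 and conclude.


F(4,2,3) ≡ 5 (mod 11); P is NOT on the curve.

Evaluate F(4, 2, 3) term-by-term (mod 11).
  3*X**2 ↦ 3·16·1·1 = 48
  -3*X*Y ↦ -3·4·2·1 = -24
  -X*Z ↦ -1·4·1·3 = -12
  -2*Y**2 ↦ -2·1·4·1 = -8
  -2*Y*Z ↦ -2·1·2·3 = -12
  -Z**2 ↦ -1·1·1·9 = -9
Sum: F(4, 2, 3) = (48) + (-24) + (-12) + (-8) + (-12) + (-9) = -17.
Reducing mod 11: -17 ≡ 5 (mod 11).
Since F(a, b, c) ≡ 5 ≠ 0 (mod 11), P does NOT lie on the curve.


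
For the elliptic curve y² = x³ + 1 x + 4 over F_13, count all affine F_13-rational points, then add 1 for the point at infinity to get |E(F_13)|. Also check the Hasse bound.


Affine points = {(0, 2), (0, 11), (2, 1), (2, 12), (5, 2), (5, 11), (7, 4), (7, 9), (8, 2), (8, 11), (9, 1), (9, 12), (10, 0)}; affine count = 13; |E(F_13)| = 14.

Discriminant check: Δ ∝ 4a³ + 27b² = 4·1³ + 27·4² = 4·1 + 27·16 ≡ 7 (mod 13). Nonzero ⇒ E is nonsingular.
For each x ∈ F_13, compute rhs = x³ + 1·x + 4 mod 13, then count y ∈ F_13 with y² ≡ rhs.
  x = 0: rhs = 4, matching y values: 2, 11 (2 points).
  x = 1: rhs = 6, matching y values: none (0 points).
  x = 2: rhs = 1, matching y values: 1, 12 (2 points).
  x = 3: rhs = 8, matching y values: none (0 points).
  x = 4: rhs = 7, matching y values: none (0 points).
  x = 5: rhs = 4, matching y values: 2, 11 (2 points).
  x = 6: rhs = 5, matching y values: none (0 points).
  x = 7: rhs = 3, matching y values: 4, 9 (2 points).
  x = 8: rhs = 4, matching y values: 2, 11 (2 points).
  x = 9: rhs = 1, matching y values: 1, 12 (2 points).
  x = 10: rhs = 0, matching y values: 0 (1 points).
  x = 11: rhs = 7, matching y values: none (0 points).
  x = 12: rhs = 2, matching y values: none (0 points).
Total affine count: 13.
Full point count |E(F_13)| = 13 + 1 = 14.
Hasse bound: |14 − (13+1)| = |0| = 0 ≤ 2√13 ≈ 7.2111 ✓.


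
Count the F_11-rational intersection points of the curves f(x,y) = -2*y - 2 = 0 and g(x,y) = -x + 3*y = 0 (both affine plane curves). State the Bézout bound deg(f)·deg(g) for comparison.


Common zeros: {(8, 10)}; count = 1; Bézout bound = 1.

deg(f) = 1, deg(g) = 1, so Bézout bound = 1.
Scan x ∈ F_11. For each x, list the y ∈ F_11 with f(x, y) ≡ 0 and those with g(x, y) ≡ 0 (mod 11); the common zeros in that column are the intersection.
  x = 0: f ≡ 0 at y ∈ {10}; g ≡ 0 at y ∈ {0}; common: ∅.
  x = 1: f ≡ 0 at y ∈ {10}; g ≡ 0 at y ∈ {4}; common: ∅.
  x = 2: f ≡ 0 at y ∈ {10}; g ≡ 0 at y ∈ {8}; common: ∅.
  x = 3: f ≡ 0 at y ∈ {10}; g ≡ 0 at y ∈ {1}; common: ∅.
  x = 4: f ≡ 0 at y ∈ {10}; g ≡ 0 at y ∈ {5}; common: ∅.
  x = 5: f ≡ 0 at y ∈ {10}; g ≡ 0 at y ∈ {9}; common: ∅.
  x = 6: f ≡ 0 at y ∈ {10}; g ≡ 0 at y ∈ {2}; common: ∅.
  x = 7: f ≡ 0 at y ∈ {10}; g ≡ 0 at y ∈ {6}; common: ∅.
  x = 8: f ≡ 0 at y ∈ {10}; g ≡ 0 at y ∈ {10}; common: {10}.
  x = 9: f ≡ 0 at y ∈ {10}; g ≡ 0 at y ∈ {3}; common: ∅.
  x = 10: f ≡ 0 at y ∈ {10}; g ≡ 0 at y ∈ {7}; common: ∅.
Collecting: common zeros = {(8, 10)}, so the count is 1.
Comparison with the Bézout bound: 1 ≤ 1 = deg(f)·deg(g), as expected for curves with no common component (the bound is attained).


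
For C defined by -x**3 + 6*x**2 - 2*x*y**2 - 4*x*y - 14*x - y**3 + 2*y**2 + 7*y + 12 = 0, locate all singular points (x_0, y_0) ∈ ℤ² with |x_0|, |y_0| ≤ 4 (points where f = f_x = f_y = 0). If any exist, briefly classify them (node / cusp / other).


Singular points: {(2, -1)}; classification: cusp.

Compute partial derivatives:
  f_x = -3*x**2 + 12*x - 2*y**2 - 4*y - 14.
  f_y = -4*x*y - 4*x - 3*y**2 + 4*y + 7.
Scan x_0 ∈ {−4, ..., 4}. For each x_0, f_y(x_0, y) is a polynomial in y; find its integer roots y ∈ {−4, ..., 4}, then test f_x and f at those candidates.
  x = -4: f_y(-4, y) = -3*y**2 + 20*y + 23; vanishes at y ∈ {-1}. (-4, -1): f_x = -108 ≠ 0.
  x = -3: f_y(-3, y) = -3*y**2 + 16*y + 19; vanishes at y ∈ {-1}. (-3, -1): f_x = -75 ≠ 0.
  x = -2: f_y(-2, y) = -3*y**2 + 12*y + 15; vanishes at y ∈ {-1}. (-2, -1): f_x = -48 ≠ 0.
  x = -1: f_y(-1, y) = -3*y**2 + 8*y + 11; vanishes at y ∈ {-1}. (-1, -1): f_x = -27 ≠ 0.
  x = 0: f_y(0, y) = -3*y**2 + 4*y + 7; vanishes at y ∈ {-1}. (0, -1): f_x = -12 ≠ 0.
  x = 1: f_y(1, y) = 3 - 3*y**2; vanishes at y ∈ {-1, 1}. (1, -1): f_x = -3 ≠ 0; (1, 1): f_x = -11 ≠ 0.
  x = 2: f_y(2, y) = -3*y**2 - 4*y - 1; vanishes at y ∈ {-1}. (2, -1): f_x = 0, f = 0 — SINGULAR.
  x = 3: f_y(3, y) = -3*y**2 - 8*y - 5; vanishes at y ∈ {-1}. (3, -1): f_x = -3 ≠ 0.
  x = 4: f_y(4, y) = -3*y**2 - 12*y - 9; vanishes at y ∈ {-3, -1}. (4, -3): f_x = -20 ≠ 0; (4, -1): f_x = -12 ≠ 0.
Only singular point on the grid: (2, -1).
Classify: substitute x = 2 + u, y = -1 + v and expand: f = -u**3 - 2*u*v**2 - v**3 + v**2.
No constant or linear terms (consistent with a singular point). Quadratic part: v**2. Cubic part: -u**3 - 2*u*v**2 - v**3.
The quadratic part v**2 is a perfect square, so there is a single (double) tangent line v = 0, i.e. y = -1. Restricting the cubic part to that line (v = 0) leaves -u**3 ≠ 0, so f is not divisible by v and the branch is v² ≈ u**3 to lowest order — this is a cusp.
Classification: cusp.


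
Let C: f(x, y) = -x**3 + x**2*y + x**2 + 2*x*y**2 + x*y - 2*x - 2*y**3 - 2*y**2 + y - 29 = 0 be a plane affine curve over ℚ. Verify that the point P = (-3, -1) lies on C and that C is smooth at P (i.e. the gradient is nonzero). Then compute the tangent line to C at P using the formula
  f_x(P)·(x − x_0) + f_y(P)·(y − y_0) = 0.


Tangent line at P: -28*x + 17*y - 67 = 0.

Step 1: f(-3, -1) = 0, so P lies on C.
Step 2: partial derivatives
  f_x(x, y) = -3*x**2 + 2*x*y + 2*x + 2*y**2 + y - 2, f_y(x, y) = x**2 + 4*x*y + x - 6*y**2 - 4*y + 1.
  f_x(P) = -28, f_y(P) = 17 (gradient nonzero, so P is smooth).
Step 3: tangent line at P: -28·(x − -3) + 17·(y − -1) = 0.
Expanding: -28*x + 17*y - 67 = 0.


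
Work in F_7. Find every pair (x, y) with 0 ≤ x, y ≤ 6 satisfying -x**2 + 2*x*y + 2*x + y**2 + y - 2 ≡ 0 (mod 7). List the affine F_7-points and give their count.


Affine F_7-points: {(0, 1), (0, 5), (4, 1), (4, 4), (5, 5), (6, 4)}; count = 6.

For each of the 49 pairs (x, y) ∈ F_7², evaluate f(x, y) mod 7. Record the zeros.
  x = 0: [0↦5, 1↦0, 2↦4, 3↦3, 4↦4, 5↦0, 6↦5]  zeros at y ∈ {1, 5}
  x = 1: [0↦6, 1↦3, 2↦2, 3↦3, 4↦6, 5↦4, 6↦4]  zeros at y ∈ ∅
  x = 2: [0↦5, 1↦4, 2↦5, 3↦1, 4↦6, 5↦6, 6↦1]  zeros at y ∈ ∅
  x = 3: [0↦2, 1↦3, 2↦6, 3↦4, 4↦4, 5↦6, 6↦3]  zeros at y ∈ ∅
  x = 4: [0↦4, 1↦0, 2↦5, 3↦5, 4↦0, 5↦4, 6↦3]  zeros at y ∈ {1, 4}
  x = 5: [0↦4, 1↦2, 2↦2, 3↦4, 4↦1, 5↦0, 6↦1]  zeros at y ∈ {5}
  x = 6: [0↦2, 1↦2, 2↦4, 3↦1, 4↦0, 5↦1, 6↦4]  zeros at y ∈ {4}
Collecting zeros: affine points = {(0, 1), (0, 5), (4, 1), (4, 4), (5, 5), (6, 4)}.
Total count |C(F_7)_aff| = 6.


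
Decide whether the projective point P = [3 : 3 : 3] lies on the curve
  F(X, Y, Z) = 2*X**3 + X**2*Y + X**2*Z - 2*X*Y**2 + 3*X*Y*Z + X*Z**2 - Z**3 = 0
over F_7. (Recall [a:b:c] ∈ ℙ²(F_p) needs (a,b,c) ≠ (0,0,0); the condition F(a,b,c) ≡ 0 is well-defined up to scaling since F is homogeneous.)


F(3,3,3) ≡ 2 (mod 7); P is NOT on the curve.

Evaluate F(3, 3, 3) term-by-term (mod 7).
  2*X**3 ↦ 2·27·1·1 = 54
  X**2*Y ↦ 1·9·3·1 = 27
  X**2*Z ↦ 1·9·1·3 = 27
  -2*X*Y**2 ↦ -2·3·9·1 = -54
  3*X*Y*Z ↦ 3·3·3·3 = 81
  X*Z**2 ↦ 1·3·1·9 = 27
  -Z**3 ↦ -1·1·1·27 = -27
Sum: F(3, 3, 3) = (54) + (27) + (27) + (-54) + (81) + (27) + (-27) = 135.
Reducing mod 7: 135 ≡ 2 (mod 7).
Since F(a, b, c) ≡ 2 ≠ 0 (mod 7), P does NOT lie on the curve.


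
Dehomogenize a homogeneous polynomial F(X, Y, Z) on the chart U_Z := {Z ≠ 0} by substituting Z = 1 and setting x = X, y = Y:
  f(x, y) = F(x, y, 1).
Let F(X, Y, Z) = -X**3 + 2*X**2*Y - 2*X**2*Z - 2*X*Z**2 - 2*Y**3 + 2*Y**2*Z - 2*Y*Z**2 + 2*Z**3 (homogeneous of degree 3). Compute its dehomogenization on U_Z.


f(x, y) = -x**3 + 2*x**2*y - 2*x**2 - 2*x - 2*y**3 + 2*y**2 - 2*y + 2

On U_Z we set Z = 1. Each monomial c·X^i·Y^j·Z^k in F becomes c·x^i·y^j·1^k = c·x^i·y^j.
Substituting Z = 1: F(X, Y, 1) = -x**3 + 2*x**2*y - 2*x**2 - 2*x - 2*y**3 + 2*y**2 - 2*y + 2.
Note: deg(f) ≤ deg(F) = 3; strict inequality happens when F is divisible by Z (lost terms).


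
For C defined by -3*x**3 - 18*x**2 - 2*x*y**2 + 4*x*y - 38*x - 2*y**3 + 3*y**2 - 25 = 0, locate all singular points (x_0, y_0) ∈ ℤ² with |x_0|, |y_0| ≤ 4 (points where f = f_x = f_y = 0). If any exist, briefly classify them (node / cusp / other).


Singular points: {(-2, 1)}; classification: cusp.

Compute partial derivatives:
  f_x = -9*x**2 - 36*x - 2*y**2 + 4*y - 38.
  f_y = -4*x*y + 4*x - 6*y**2 + 6*y.
Scan x_0 ∈ {−4, ..., 4}. For each x_0, f_y(x_0, y) is a polynomial in y; find its integer roots y ∈ {−4, ..., 4}, then test f_x and f at those candidates.
  x = -4: f_y(-4, y) = -6*y**2 + 22*y - 16; vanishes at y ∈ {1}. (-4, 1): f_x = -36 ≠ 0.
  x = -3: f_y(-3, y) = -6*y**2 + 18*y - 12; vanishes at y ∈ {1, 2}. (-3, 1): f_x = -9 ≠ 0; (-3, 2): f_x = -11 ≠ 0.
  x = -2: f_y(-2, y) = -6*y**2 + 14*y - 8; vanishes at y ∈ {1}. (-2, 1): f_x = 0, f = 0 — SINGULAR.
  x = -1: f_y(-1, y) = -6*y**2 + 10*y - 4; vanishes at y ∈ {1}. (-1, 1): f_x = -9 ≠ 0.
  x = 0: f_y(0, y) = -6*y**2 + 6*y; vanishes at y ∈ {0, 1}. (0, 0): f_x = -38 ≠ 0; (0, 1): f_x = -36 ≠ 0.
  x = 1: f_y(1, y) = -6*y**2 + 2*y + 4; vanishes at y ∈ {1}. (1, 1): f_x = -81 ≠ 0.
  x = 2: f_y(2, y) = -6*y**2 - 2*y + 8; vanishes at y ∈ {1}. (2, 1): f_x = -144 ≠ 0.
  x = 3: f_y(3, y) = -6*y**2 - 6*y + 12; vanishes at y ∈ {-2, 1}. (3, -2): f_x = -243 ≠ 0; (3, 1): f_x = -225 ≠ 0.
  x = 4: f_y(4, y) = -6*y**2 - 10*y + 16; vanishes at y ∈ {1}. (4, 1): f_x = -324 ≠ 0.
Only singular point on the grid: (-2, 1).
Classify: substitute x = -2 + u, y = 1 + v and expand: f = -3*u**3 - 2*u*v**2 - 2*v**3 + v**2.
No constant or linear terms (consistent with a singular point). Quadratic part: v**2. Cubic part: -3*u**3 - 2*u*v**2 - 2*v**3.
The quadratic part v**2 is a perfect square, so there is a single (double) tangent line v = 0, i.e. y = 1. Restricting the cubic part to that line (v = 0) leaves -3*u**3 ≠ 0, so f is not divisible by v and the branch is v² ≈ 3*u**3 to lowest order — this is a cusp.
Classification: cusp.


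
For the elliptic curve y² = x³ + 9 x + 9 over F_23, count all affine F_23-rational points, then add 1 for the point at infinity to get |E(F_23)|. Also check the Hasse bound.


Affine points = {(0, 3), (0, 20), (2, 9), (2, 14), (5, 8), (5, 15), (6, 7), (6, 16), (7, 1), (7, 22), (8, 8), (8, 15), (10, 8), (10, 15), (11, 6), (11, 17), (13, 0), (14, 2), (14, 21), (15, 0), (18, 0), (19, 1), (19, 22), (20, 1), (20, 22), (21, 11), (21, 12)}; affine count = 27; |E(F_23)| = 28.

Discriminant check: Δ ∝ 4a³ + 27b² = 4·9³ + 27·9² = 4·729 + 27·81 ≡ 20 (mod 23). Nonzero ⇒ E is nonsingular.
For each x ∈ F_23, compute rhs = x³ + 9·x + 9 mod 23, then count y ∈ F_23 with y² ≡ rhs.
  x = 0: rhs = 9, matching y values: 3, 20 (2 points).
  x = 1: rhs = 19, matching y values: none (0 points).
  x = 2: rhs = 12, matching y values: 9, 14 (2 points).
  x = 3: rhs = 17, matching y values: none (0 points).
  x = 4: rhs = 17, matching y values: none (0 points).
  x = 5: rhs = 18, matching y values: 8, 15 (2 points).
  x = 6: rhs = 3, matching y values: 7, 16 (2 points).
  x = 7: rhs = 1, matching y values: 1, 22 (2 points).
  x = 8: rhs = 18, matching y values: 8, 15 (2 points).
  x = 9: rhs = 14, matching y values: none (0 points).
  x = 10: rhs = 18, matching y values: 8, 15 (2 points).
  x = 11: rhs = 13, matching y values: 6, 17 (2 points).
  x = 12: rhs = 5, matching y values: none (0 points).
  x = 13: rhs = 0, matching y values: 0 (1 points).
  x = 14: rhs = 4, matching y values: 2, 21 (2 points).
  x = 15: rhs = 0, matching y values: 0 (1 points).
  x = 16: rhs = 17, matching y values: none (0 points).
  x = 17: rhs = 15, matching y values: none (0 points).
  x = 18: rhs = 0, matching y values: 0 (1 points).
  x = 19: rhs = 1, matching y values: 1, 22 (2 points).
  x = 20: rhs = 1, matching y values: 1, 22 (2 points).
  x = 21: rhs = 6, matching y values: 11, 12 (2 points).
  x = 22: rhs = 22, matching y values: none (0 points).
Total affine count: 27.
Full point count |E(F_23)| = 27 + 1 = 28.
Hasse bound: |28 − (23+1)| = |4| = 4 ≤ 2√23 ≈ 9.5917 ✓.


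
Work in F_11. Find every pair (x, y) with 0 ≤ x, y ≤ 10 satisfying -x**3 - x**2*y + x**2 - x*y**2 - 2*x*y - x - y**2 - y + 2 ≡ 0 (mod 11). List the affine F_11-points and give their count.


Affine F_11-points: {(0, 1), (0, 9), (2, 4), (5, 7), (5, 9), (9, 3), (9, 9)}; count = 7.

For each of the 121 pairs (x, y) ∈ F_11², evaluate f(x, y) mod 11. Record the zeros.
  x = 0: [0↦2, 1↦0, 2↦7, 3↦1, 4↦4, 5↦5, 6↦4, 7↦1, 8↦7, 9↦0, 10↦2]  zeros at y ∈ {1, 9}
  x = 1: [0↦1, 1↦6, 2↦7, 3↦4, 4↦8, 5↦8, 6↦4, 7↦7, 8↦6, 9↦1, 10↦3]  zeros at y ∈ ∅
  x = 2: [0↦7, 1↦6, 2↦10, 3↦8, 4↦0, 5↦8, 6↦10, 7↦6, 8↦7, 9↦2, 10↦2]  zeros at y ∈ {4}
  x = 3: [0↦3, 1↦5, 2↦10, 3↦7, 4↦7, 5↦10, 6↦5, 7↦3, 8↦4, 9↦8, 10↦4]  zeros at y ∈ ∅
  x = 4: [0↦5, 1↦8, 2↦1, 3↦6, 4↦1, 5↦8, 6↦5, 7↦3, 8↦2, 9↦2, 10↦3]  zeros at y ∈ ∅
  x = 5: [0↦7, 1↦9, 2↦10, 3↦10, 4↦9, 5↦7, 6↦4, 7↦0, 8↦6, 9↦0, 10↦4]  zeros at y ∈ {7, 9}
  x = 6: [0↦3, 1↦2, 2↦9, 3↦2, 4↦3, 5↦1, 6↦7, 7↦10, 8↦10, 9↦7, 10↦1]  zeros at y ∈ ∅
  x = 7: [0↦9, 1↦3, 2↦3, 3↦9, 4↦10, 5↦6, 6↦8, 7↦5, 8↦8, 9↦6, 10↦10]  zeros at y ∈ ∅
  x = 8: [0↦8, 1↦6, 2↦8, 3↦3, 4↦2, 5↦5, 6↦1, 7↦1, 8↦5, 9↦2, 10↦3]  zeros at y ∈ ∅
  x = 9: [0↦5, 1↦5, 2↦7, 3↦0, 4↦6, 5↦3, 6↦2, 7↦3, 8↦6, 9↦0, 10↦7]  zeros at y ∈ {3, 9}
  x = 10: [0↦5, 1↦5, 2↦5, 3↦5, 4↦5, 5↦5, 6↦5, 7↦5, 8↦5, 9↦5, 10↦5]  zeros at y ∈ ∅
Collecting zeros: affine points = {(0, 1), (0, 9), (2, 4), (5, 7), (5, 9), (9, 3), (9, 9)}.
Total count |C(F_11)_aff| = 7.


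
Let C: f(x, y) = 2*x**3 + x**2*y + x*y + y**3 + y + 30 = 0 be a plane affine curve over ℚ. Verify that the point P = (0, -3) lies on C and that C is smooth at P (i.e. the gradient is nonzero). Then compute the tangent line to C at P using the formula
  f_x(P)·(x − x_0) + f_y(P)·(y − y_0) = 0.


Tangent line at P: -3*x + 28*y + 84 = 0.

Step 1: f(0, -3) = 0, so P lies on C.
Step 2: partial derivatives
  f_x(x, y) = 6*x**2 + 2*x*y + y, f_y(x, y) = x**2 + x + 3*y**2 + 1.
  f_x(P) = -3, f_y(P) = 28 (gradient nonzero, so P is smooth).
Step 3: tangent line at P: -3·(x − 0) + 28·(y − -3) = 0.
Expanding: -3*x + 28*y + 84 = 0.


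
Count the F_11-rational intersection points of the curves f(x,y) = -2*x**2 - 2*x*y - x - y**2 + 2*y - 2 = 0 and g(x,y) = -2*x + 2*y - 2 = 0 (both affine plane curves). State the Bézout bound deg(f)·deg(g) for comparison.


Common zeros: {(3, 4)}; count = 1; Bézout bound = 2.

deg(f) = 2, deg(g) = 1, so Bézout bound = 2.
Scan x ∈ F_11. For each x, list the y ∈ F_11 with f(x, y) ≡ 0 and those with g(x, y) ≡ 0 (mod 11); the common zeros in that column are the intersection.
  x = 0: f ≡ 0 at y ∈ ∅; g ≡ 0 at y ∈ {1}; common: ∅.
  x = 1: f ≡ 0 at y ∈ ∅; g ≡ 0 at y ∈ {2}; common: ∅.
  x = 2: f ≡ 0 at y ∈ {10}; g ≡ 0 at y ∈ {3}; common: ∅.
  x = 3: f ≡ 0 at y ∈ {3, 4}; g ≡ 0 at y ∈ {4}; common: {4}.
  x = 4: f ≡ 0 at y ∈ {6, 10}; g ≡ 0 at y ∈ {5}; common: ∅.
  x = 5: f ≡ 0 at y ∈ {1, 2}; g ≡ 0 at y ∈ {6}; common: ∅.
  x = 6: f ≡ 0 at y ∈ {6}; g ≡ 0 at y ∈ {7}; common: ∅.
  x = 7: f ≡ 0 at y ∈ ∅; g ≡ 0 at y ∈ {8}; common: ∅.
  x = 8: f ≡ 0 at y ∈ ∅; g ≡ 0 at y ∈ {9}; common: ∅.
  x = 9: f ≡ 0 at y ∈ {2, 4}; g ≡ 0 at y ∈ {10}; common: ∅.
  x = 10: f ≡ 0 at y ∈ {1, 3}; g ≡ 0 at y ∈ {0}; common: ∅.
Collecting: common zeros = {(3, 4)}, so the count is 1.
Comparison with the Bézout bound: 1 ≤ 2 = deg(f)·deg(g), as expected for curves with no common component (the affine F_11-count falls short of the bound because intersections may lie at infinity, over extension fields, or carry multiplicity).


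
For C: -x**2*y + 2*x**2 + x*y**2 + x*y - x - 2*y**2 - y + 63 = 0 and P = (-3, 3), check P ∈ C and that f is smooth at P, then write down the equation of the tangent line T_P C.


Tangent line at P: 17*x - 43*y + 180 = 0.

Step 1: f(-3, 3) = 0, so P lies on C.
Step 2: partial derivatives
  f_x(x, y) = -2*x*y + 4*x + y**2 + y - 1, f_y(x, y) = -x**2 + 2*x*y + x - 4*y - 1.
  f_x(P) = 17, f_y(P) = -43 (gradient nonzero, so P is smooth).
Step 3: tangent line at P: 17·(x − -3) + -43·(y − 3) = 0.
Expanding: 17*x - 43*y + 180 = 0.


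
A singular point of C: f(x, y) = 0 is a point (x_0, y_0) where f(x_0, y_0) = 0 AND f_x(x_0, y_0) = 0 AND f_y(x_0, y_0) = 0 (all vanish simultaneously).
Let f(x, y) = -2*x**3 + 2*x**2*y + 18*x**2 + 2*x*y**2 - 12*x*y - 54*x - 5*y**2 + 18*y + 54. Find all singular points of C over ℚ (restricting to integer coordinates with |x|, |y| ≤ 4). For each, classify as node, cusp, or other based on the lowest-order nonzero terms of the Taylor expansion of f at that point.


Singular points: {(3, 0)}; classification: cusp.

Compute partial derivatives:
  f_x = -6*x**2 + 4*x*y + 36*x + 2*y**2 - 12*y - 54.
  f_y = 2*x**2 + 4*x*y - 12*x - 10*y + 18.
Scan x_0 ∈ {−4, ..., 4}. For each x_0, f_y(x_0, y) is a polynomial in y; find its integer roots y ∈ {−4, ..., 4}, then test f_x and f at those candidates.
  x = -4: f_y(-4, y) = 98 - 26*y; no integer root y with |y| ≤ 4.
  x = -3: f_y(-3, y) = 72 - 22*y; no integer root y with |y| ≤ 4.
  x = -2: f_y(-2, y) = 50 - 18*y; no integer root y with |y| ≤ 4.
  x = -1: f_y(-1, y) = 32 - 14*y; no integer root y with |y| ≤ 4.
  x = 0: f_y(0, y) = 18 - 10*y; no integer root y with |y| ≤ 4.
  x = 1: f_y(1, y) = 8 - 6*y; no integer root y with |y| ≤ 4.
  x = 2: f_y(2, y) = 2 - 2*y; vanishes at y ∈ {1}. (2, 1): f_x = -8 ≠ 0.
  x = 3: f_y(3, y) = 2*y; vanishes at y ∈ {0}. (3, 0): f_x = 0, f = 0 — SINGULAR.
  x = 4: f_y(4, y) = 6*y + 2; no integer root y with |y| ≤ 4.
Only singular point on the grid: (3, 0).
Classify: substitute x = 3 + u, y = 0 + v and expand: f = -2*u**3 + 2*u**2*v + 2*u*v**2 + v**2.
No constant or linear terms (consistent with a singular point). Quadratic part: v**2. Cubic part: -2*u**3 + 2*u**2*v + 2*u*v**2.
The quadratic part v**2 is a perfect square, so there is a single (double) tangent line v = 0, i.e. y = 0. Restricting the cubic part to that line (v = 0) leaves -2*u**3 ≠ 0, so f is not divisible by v and the branch is v² ≈ 2*u**3 to lowest order — this is a cusp.
Classification: cusp.


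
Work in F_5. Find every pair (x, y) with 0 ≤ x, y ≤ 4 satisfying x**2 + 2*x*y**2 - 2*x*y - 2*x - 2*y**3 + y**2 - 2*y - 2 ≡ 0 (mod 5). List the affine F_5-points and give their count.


Affine F_5-points: {(0, 1), (1, 2), (2, 1), (2, 2)}; count = 4.

For each of the 25 pairs (x, y) ∈ F_5², evaluate f(x, y) mod 5. Record the zeros.
  x = 0: [0↦3, 1↦0, 2↦2, 3↦2, 4↦3]  zeros at y ∈ {1}
  x = 1: [0↦2, 1↦4, 2↦0, 3↦3, 4↦1]  zeros at y ∈ {2}
  x = 2: [0↦3, 1↦0, 2↦0, 3↦1, 4↦1]  zeros at y ∈ {1, 2}
  x = 3: [0↦1, 1↦3, 2↦2, 3↦1, 4↦3]  zeros at y ∈ ∅
  x = 4: [0↦1, 1↦3, 2↦1, 3↦3, 4↦2]  zeros at y ∈ ∅
Collecting zeros: affine points = {(0, 1), (1, 2), (2, 1), (2, 2)}.
Total count |C(F_5)_aff| = 4.


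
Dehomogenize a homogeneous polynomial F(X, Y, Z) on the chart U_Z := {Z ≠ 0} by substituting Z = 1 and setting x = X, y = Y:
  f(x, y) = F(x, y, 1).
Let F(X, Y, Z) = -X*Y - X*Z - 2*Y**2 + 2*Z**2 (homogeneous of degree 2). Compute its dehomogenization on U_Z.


f(x, y) = -x*y - x - 2*y**2 + 2

On U_Z we set Z = 1. Each monomial c·X^i·Y^j·Z^k in F becomes c·x^i·y^j·1^k = c·x^i·y^j.
Substituting Z = 1: F(X, Y, 1) = -x*y - x - 2*y**2 + 2.
Note: deg(f) ≤ deg(F) = 2; strict inequality happens when F is divisible by Z (lost terms).


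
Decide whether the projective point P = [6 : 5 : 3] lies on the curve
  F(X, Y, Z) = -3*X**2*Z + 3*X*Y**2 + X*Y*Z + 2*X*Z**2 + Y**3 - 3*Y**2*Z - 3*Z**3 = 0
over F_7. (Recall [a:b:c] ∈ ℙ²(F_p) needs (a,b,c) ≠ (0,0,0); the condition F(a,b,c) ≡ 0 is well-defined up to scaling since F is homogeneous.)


F(6,5,3) ≡ 3 (mod 7); P is NOT on the curve.

Evaluate F(6, 5, 3) term-by-term (mod 7).
  -3*X**2*Z ↦ -3·36·1·3 = -324
  3*X*Y**2 ↦ 3·6·25·1 = 450
  X*Y*Z ↦ 1·6·5·3 = 90
  2*X*Z**2 ↦ 2·6·1·9 = 108
  Y**3 ↦ 1·1·125·1 = 125
  -3*Y**2*Z ↦ -3·1·25·3 = -225
  -3*Z**3 ↦ -3·1·1·27 = -81
Sum: F(6, 5, 3) = (-324) + (450) + (90) + (108) + (125) + (-225) + (-81) = 143.
Reducing mod 7: 143 ≡ 3 (mod 7).
Since F(a, b, c) ≡ 3 ≠ 0 (mod 7), P does NOT lie on the curve.


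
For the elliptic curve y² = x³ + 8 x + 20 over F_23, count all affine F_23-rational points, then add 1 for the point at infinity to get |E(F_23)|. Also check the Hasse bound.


Affine points = {(1, 11), (1, 12), (3, 5), (3, 18), (4, 1), (4, 22), (5, 1), (5, 22), (6, 10), (6, 13), (9, 4), (9, 19), (11, 6), (11, 17), (12, 2), (12, 21), (14, 1), (14, 22), (16, 9), (16, 14), (17, 3), (17, 20), (18, 4), (18, 19), (19, 4), (19, 19)}; affine count = 26; |E(F_23)| = 27.

Discriminant check: Δ ∝ 4a³ + 27b² = 4·8³ + 27·20² = 4·512 + 27·400 ≡ 14 (mod 23). Nonzero ⇒ E is nonsingular.
For each x ∈ F_23, compute rhs = x³ + 8·x + 20 mod 23, then count y ∈ F_23 with y² ≡ rhs.
  x = 0: rhs = 20, matching y values: none (0 points).
  x = 1: rhs = 6, matching y values: 11, 12 (2 points).
  x = 2: rhs = 21, matching y values: none (0 points).
  x = 3: rhs = 2, matching y values: 5, 18 (2 points).
  x = 4: rhs = 1, matching y values: 1, 22 (2 points).
  x = 5: rhs = 1, matching y values: 1, 22 (2 points).
  x = 6: rhs = 8, matching y values: 10, 13 (2 points).
  x = 7: rhs = 5, matching y values: none (0 points).
  x = 8: rhs = 21, matching y values: none (0 points).
  x = 9: rhs = 16, matching y values: 4, 19 (2 points).
  x = 10: rhs = 19, matching y values: none (0 points).
  x = 11: rhs = 13, matching y values: 6, 17 (2 points).
  x = 12: rhs = 4, matching y values: 2, 21 (2 points).
  x = 13: rhs = 21, matching y values: none (0 points).
  x = 14: rhs = 1, matching y values: 1, 22 (2 points).
  x = 15: rhs = 19, matching y values: none (0 points).
  x = 16: rhs = 12, matching y values: 9, 14 (2 points).
  x = 17: rhs = 9, matching y values: 3, 20 (2 points).
  x = 18: rhs = 16, matching y values: 4, 19 (2 points).
  x = 19: rhs = 16, matching y values: 4, 19 (2 points).
  x = 20: rhs = 15, matching y values: none (0 points).
  x = 21: rhs = 19, matching y values: none (0 points).
  x = 22: rhs = 11, matching y values: none (0 points).
Total affine count: 26.
Full point count |E(F_23)| = 26 + 1 = 27.
Hasse bound: |27 − (23+1)| = |3| = 3 ≤ 2√23 ≈ 9.5917 ✓.


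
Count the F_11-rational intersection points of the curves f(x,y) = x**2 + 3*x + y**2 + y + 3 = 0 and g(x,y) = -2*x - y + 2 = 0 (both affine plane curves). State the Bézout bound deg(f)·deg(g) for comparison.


Common zeros: {(3, 7), (5, 3)}; count = 2; Bézout bound = 2.

deg(f) = 2, deg(g) = 1, so Bézout bound = 2.
Scan x ∈ F_11. For each x, list the y ∈ F_11 with f(x, y) ≡ 0 and those with g(x, y) ≡ 0 (mod 11); the common zeros in that column are the intersection.
  x = 0: f ≡ 0 at y ∈ {5}; g ≡ 0 at y ∈ {2}; common: ∅.
  x = 1: f ≡ 0 at y ∈ ∅; g ≡ 0 at y ∈ {0}; common: ∅.
  x = 2: f ≡ 0 at y ∈ {4, 6}; g ≡ 0 at y ∈ {9}; common: ∅.
  x = 3: f ≡ 0 at y ∈ {3, 7}; g ≡ 0 at y ∈ {7}; common: {7}.
  x = 4: f ≡ 0 at y ∈ {1, 9}; g ≡ 0 at y ∈ {5}; common: ∅.
  x = 5: f ≡ 0 at y ∈ {3, 7}; g ≡ 0 at y ∈ {3}; common: {3}.
  x = 6: f ≡ 0 at y ∈ {4, 6}; g ≡ 0 at y ∈ {1}; common: ∅.
  x = 7: f ≡ 0 at y ∈ ∅; g ≡ 0 at y ∈ {10}; common: ∅.
  x = 8: f ≡ 0 at y ∈ {5}; g ≡ 0 at y ∈ {8}; common: ∅.
  x = 9: f ≡ 0 at y ∈ ∅; g ≡ 0 at y ∈ {6}; common: ∅.
  x = 10: f ≡ 0 at y ∈ ∅; g ≡ 0 at y ∈ {4}; common: ∅.
Collecting: common zeros = {(3, 7), (5, 3)}, so the count is 2.
Comparison with the Bézout bound: 2 ≤ 2 = deg(f)·deg(g), as expected for curves with no common component (the bound is attained).


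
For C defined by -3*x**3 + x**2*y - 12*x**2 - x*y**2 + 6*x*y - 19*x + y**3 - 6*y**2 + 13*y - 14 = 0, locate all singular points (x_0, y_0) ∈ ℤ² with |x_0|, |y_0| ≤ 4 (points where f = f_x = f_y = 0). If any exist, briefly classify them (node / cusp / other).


Singular points: {(-1, 2)}; classification: node.

Compute partial derivatives:
  f_x = -9*x**2 + 2*x*y - 24*x - y**2 + 6*y - 19.
  f_y = x**2 - 2*x*y + 6*x + 3*y**2 - 12*y + 13.
Scan x_0 ∈ {−4, ..., 4}. For each x_0, f_y(x_0, y) is a polynomial in y; find its integer roots y ∈ {−4, ..., 4}, then test f_x and f at those candidates.
  x = -4: f_y(-4, y) = 3*y**2 - 4*y + 5; no integer root y with |y| ≤ 4.
  x = -3: f_y(-3, y) = 3*y**2 - 6*y + 4; no integer root y with |y| ≤ 4.
  x = -2: f_y(-2, y) = 3*y**2 - 8*y + 5; vanishes at y ∈ {1}. (-2, 1): f_x = -6 ≠ 0.
  x = -1: f_y(-1, y) = 3*y**2 - 10*y + 8; vanishes at y ∈ {2}. (-1, 2): f_x = 0, f = 0 — SINGULAR.
  x = 0: f_y(0, y) = 3*y**2 - 12*y + 13; no integer root y with |y| ≤ 4.
  x = 1: f_y(1, y) = 3*y**2 - 14*y + 20; no integer root y with |y| ≤ 4.
  x = 2: f_y(2, y) = 3*y**2 - 16*y + 29; no integer root y with |y| ≤ 4.
  x = 3: f_y(3, y) = 3*y**2 - 18*y + 40; no integer root y with |y| ≤ 4.
  x = 4: f_y(4, y) = 3*y**2 - 20*y + 53; no integer root y with |y| ≤ 4.
Only singular point on the grid: (-1, 2).
Classify: substitute x = -1 + u, y = 2 + v and expand: f = -3*u**3 + u**2*v - u**2 - u*v**2 + v**3 + v**2.
No constant or linear terms (consistent with a singular point). Quadratic part: -u**2 + v**2. Cubic part: -3*u**3 + u**2*v - u*v**2 + v**3.
The quadratic part v**2 - u**2 = (v − u)(v + u) splits into two distinct linear factors, so there are two distinct tangent lines y − 2 = ±(x − -1) — this is a node (ordinary double point).
Classification: node.


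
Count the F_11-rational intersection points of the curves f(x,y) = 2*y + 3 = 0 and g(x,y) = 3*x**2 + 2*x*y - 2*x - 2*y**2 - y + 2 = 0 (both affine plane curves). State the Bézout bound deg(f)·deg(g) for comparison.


Common zeros: {(3, 4), (6, 4)}; count = 2; Bézout bound = 2.

deg(f) = 1, deg(g) = 2, so Bézout bound = 2.
Scan x ∈ F_11. For each x, list the y ∈ F_11 with f(x, y) ≡ 0 and those with g(x, y) ≡ 0 (mod 11); the common zeros in that column are the intersection.
  x = 0: f ≡ 0 at y ∈ {4}; g ≡ 0 at y ∈ ∅; common: ∅.
  x = 1: f ≡ 0 at y ∈ {4}; g ≡ 0 at y ∈ {7, 10}; common: ∅.
  x = 2: f ≡ 0 at y ∈ {4}; g ≡ 0 at y ∈ {1, 6}; common: ∅.
  x = 3: f ≡ 0 at y ∈ {4}; g ≡ 0 at y ∈ {4}; common: {4}.
  x = 4: f ≡ 0 at y ∈ {4}; g ≡ 0 at y ∈ {10}; common: ∅.
  x = 5: f ≡ 0 at y ∈ {4}; g ≡ 0 at y ∈ {2, 8}; common: ∅.
  x = 6: f ≡ 0 at y ∈ {4}; g ≡ 0 at y ∈ {4, 7}; common: {4}.
  x = 7: f ≡ 0 at y ∈ {4}; g ≡ 0 at y ∈ ∅; common: ∅.
  x = 8: f ≡ 0 at y ∈ {4}; g ≡ 0 at y ∈ ∅; common: ∅.
  x = 9: f ≡ 0 at y ∈ {4}; g ≡ 0 at y ∈ {1, 2}; common: ∅.
  x = 10: f ≡ 0 at y ∈ {4}; g ≡ 0 at y ∈ ∅; common: ∅.
Collecting: common zeros = {(3, 4), (6, 4)}, so the count is 2.
Comparison with the Bézout bound: 2 ≤ 2 = deg(f)·deg(g), as expected for curves with no common component (the bound is attained).


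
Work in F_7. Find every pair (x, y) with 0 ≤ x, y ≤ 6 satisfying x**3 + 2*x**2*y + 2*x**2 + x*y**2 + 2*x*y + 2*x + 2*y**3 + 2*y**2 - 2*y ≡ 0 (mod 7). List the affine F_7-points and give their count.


Affine F_7-points: {(0, 0), (1, 4), (2, 3), (2, 4), (2, 5), (4, 6), (5, 1), (5, 3), (6, 1), (6, 3), (6, 6)}; count = 11.

For each of the 49 pairs (x, y) ∈ F_7², evaluate f(x, y) mod 7. Record the zeros.
  x = 0: [0↦0, 1↦2, 2↦6, 3↦3, 4↦5, 5↦3, 6↦2]  zeros at y ∈ {0}
  x = 1: [0↦5, 1↦5, 2↦2, 3↦1, 4↦0, 5↦4, 6↦4]  zeros at y ∈ {4}
  x = 2: [0↦6, 1↦1, 2↦2, 3↦0, 4↦0, 5↦0, 6↦5]  zeros at y ∈ {3, 4, 5}
  x = 3: [0↦2, 1↦3, 2↦5, 3↦6, 4↦4, 5↦4, 6↦4]  zeros at y ∈ ∅
  x = 4: [0↦6, 1↦3, 2↦3, 3↦4, 4↦4, 5↦1, 6↦0]  zeros at y ∈ {6}
  x = 5: [0↦3, 1↦0, 2↦2, 3↦0, 4↦6, 5↦4, 6↦6]  zeros at y ∈ {1, 3}
  x = 6: [0↦6, 1↦0, 2↦1, 3↦0, 4↦2, 5↦5, 6↦0]  zeros at y ∈ {1, 3, 6}
Collecting zeros: affine points = {(0, 0), (1, 4), (2, 3), (2, 4), (2, 5), (4, 6), (5, 1), (5, 3), (6, 1), (6, 3), (6, 6)}.
Total count |C(F_7)_aff| = 11.


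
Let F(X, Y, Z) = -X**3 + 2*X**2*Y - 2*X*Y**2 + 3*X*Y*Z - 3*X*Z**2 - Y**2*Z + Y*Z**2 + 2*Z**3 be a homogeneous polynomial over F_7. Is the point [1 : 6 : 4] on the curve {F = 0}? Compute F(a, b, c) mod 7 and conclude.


F(1,6,4) ≡ 1 (mod 7); P is NOT on the curve.

Evaluate F(1, 6, 4) term-by-term (mod 7).
  -X**3 ↦ -1·1·1·1 = -1
  2*X**2*Y ↦ 2·1·6·1 = 12
  -2*X*Y**2 ↦ -2·1·36·1 = -72
  3*X*Y*Z ↦ 3·1·6·4 = 72
  -3*X*Z**2 ↦ -3·1·1·16 = -48
  -Y**2*Z ↦ -1·1·36·4 = -144
  Y*Z**2 ↦ 1·1·6·16 = 96
  2*Z**3 ↦ 2·1·1·64 = 128
Sum: F(1, 6, 4) = (-1) + (12) + (-72) + (72) + (-48) + (-144) + (96) + (128) = 43.
Reducing mod 7: 43 ≡ 1 (mod 7).
Since F(a, b, c) ≡ 1 ≠ 0 (mod 7), P does NOT lie on the curve.


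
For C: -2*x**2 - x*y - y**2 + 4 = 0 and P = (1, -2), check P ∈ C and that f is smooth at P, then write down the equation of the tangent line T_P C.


Tangent line at P: -2*x + 3*y + 8 = 0.

Step 1: f(1, -2) = 0, so P lies on C.
Step 2: partial derivatives
  f_x(x, y) = -4*x - y, f_y(x, y) = -x - 2*y.
  f_x(P) = -2, f_y(P) = 3 (gradient nonzero, so P is smooth).
Step 3: tangent line at P: -2·(x − 1) + 3·(y − -2) = 0.
Expanding: -2*x + 3*y + 8 = 0.


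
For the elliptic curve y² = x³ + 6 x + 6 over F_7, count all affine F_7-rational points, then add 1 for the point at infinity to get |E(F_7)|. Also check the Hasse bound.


Affine points = {(3, 3), (3, 4), (5, 0)}; affine count = 3; |E(F_7)| = 4.

Discriminant check: Δ ∝ 4a³ + 27b² = 4·6³ + 27·6² = 4·216 + 27·36 ≡ 2 (mod 7). Nonzero ⇒ E is nonsingular.
For each x ∈ F_7, compute rhs = x³ + 6·x + 6 mod 7, then count y ∈ F_7 with y² ≡ rhs.
  x = 0: rhs = 6, matching y values: none (0 points).
  x = 1: rhs = 6, matching y values: none (0 points).
  x = 2: rhs = 5, matching y values: none (0 points).
  x = 3: rhs = 2, matching y values: 3, 4 (2 points).
  x = 4: rhs = 3, matching y values: none (0 points).
  x = 5: rhs = 0, matching y values: 0 (1 points).
  x = 6: rhs = 6, matching y values: none (0 points).
Total affine count: 3.
Full point count |E(F_7)| = 3 + 1 = 4.
Hasse bound: |4 − (7+1)| = |-4| = 4 ≤ 2√7 ≈ 5.2915 ✓.
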